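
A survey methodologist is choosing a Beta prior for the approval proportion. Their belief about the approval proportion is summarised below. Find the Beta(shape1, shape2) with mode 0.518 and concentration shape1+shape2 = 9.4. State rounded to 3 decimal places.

For shape1,shape2>1 the mode is (shape1−1)/(shape1+shape2−2), so shape1 = mode·(κ−2)+1 = 0.518×7.4+1 = 4.833.
And shape2 = (1−mode)·(κ−2)+1 = 0.482×7.4+1 = 4.567.

shape1 = 4.833, shape2 = 4.567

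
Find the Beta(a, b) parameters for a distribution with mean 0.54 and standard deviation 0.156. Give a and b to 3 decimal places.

σ² = 0.156² = 0.024336.
With s = a+b, Var = μ(1−μ)/(s+1), so s+1 = (0.54×0.46)/0.024336 = 10.2071 and s = 9.2071.
a = μs = 4.972, b = (1−μ)s = 4.235.

a = 4.972, b = 4.235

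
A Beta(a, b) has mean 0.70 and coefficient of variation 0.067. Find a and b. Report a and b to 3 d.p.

σ = CV·μ = 0.067×0.70 = 0.04690, so σ² = 0.002200.
s+1 = μ(1−μ)/σ² = 0.2100/0.002200 = 95.4715, so s = a+b = 94.4715.
a = μs = 66.130, b = (1−μ)s = 28.341.

a = 66.130, b = 28.341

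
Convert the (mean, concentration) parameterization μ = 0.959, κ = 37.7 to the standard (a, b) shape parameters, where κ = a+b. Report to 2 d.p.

a = 36.15, b = 1.55

a = μκ = 0.959×37.7 = 36.15 and b = (1−μ)κ = 0.041×37.7 = 1.55.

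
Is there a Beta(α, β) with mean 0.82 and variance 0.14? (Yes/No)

The Beta variance bound is σ² < μ(1−μ).
Here μ(1−μ) = 0.82×0.18 = 0.1476, and 0.14 < 0.1476.

Yes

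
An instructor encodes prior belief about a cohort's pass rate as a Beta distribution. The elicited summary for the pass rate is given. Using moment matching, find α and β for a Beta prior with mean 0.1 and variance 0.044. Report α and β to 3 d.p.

Let s = α+β. The Beta variance is μ(1−μ)/(s+1).
So s+1 = μ(1−μ)/σ² = (0.1×0.9)/0.044 = 0.09/0.044 = 2.0455, giving s = 1.0455.
Then α = μs = 0.1×1.0455 = 0.105 and β = (1−μ)s = 0.9×1.0455 = 0.941.

α = 0.105, β = 0.941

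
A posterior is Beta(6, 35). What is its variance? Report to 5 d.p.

α+β = 41 and αβ = 210, so Var = αβ/[(α+β)²(α+β+1)] = 210/70602 = 0.00297.

0.00297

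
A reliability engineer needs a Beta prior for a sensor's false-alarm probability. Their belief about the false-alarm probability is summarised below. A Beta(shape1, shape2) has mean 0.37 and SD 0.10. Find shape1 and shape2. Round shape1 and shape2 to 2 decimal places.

shape1 = 8.25, shape2 = 14.06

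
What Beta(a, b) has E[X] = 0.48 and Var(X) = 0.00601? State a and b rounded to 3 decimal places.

a = 19.455, b = 21.076

Let s = a+b. The Beta variance is μ(1−μ)/(s+1).
So s+1 = μ(1−μ)/σ² = (0.48×0.52)/0.00601 = 0.2496/0.00601 = 41.5308, giving s = 40.5308.
Then a = μs = 0.48×40.5308 = 19.455 and b = (1−μ)s = 0.52×40.5308 = 21.076.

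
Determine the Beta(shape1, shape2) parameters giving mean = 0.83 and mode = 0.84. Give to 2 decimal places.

shape1 = 56.44, shape2 = 11.56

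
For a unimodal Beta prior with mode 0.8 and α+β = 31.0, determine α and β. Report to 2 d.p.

Mode = (α−1)/(κ−2) with κ = α+β, so α−1 = 0.8·29.0 = 23.20.
α = 24.20; β = κ − α = 6.80.

α = 24.20, β = 6.80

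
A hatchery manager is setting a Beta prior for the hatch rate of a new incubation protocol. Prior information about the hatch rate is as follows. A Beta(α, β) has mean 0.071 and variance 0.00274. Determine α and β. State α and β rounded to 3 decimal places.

By moment matching, α+β = μ(1−μ)/σ² − 1 = (0.071·0.929)/0.00274 − 1 = 24.0726 − 1 = 23.0726.
Since α/(α+β) = μ, α = 0.071·23.0726 = 1.638 and β = 0.929·23.0726 = 21.434.

α = 1.638, β = 21.434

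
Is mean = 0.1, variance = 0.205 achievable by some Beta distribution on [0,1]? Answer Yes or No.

For any Beta, Var(X) < E[X]·(1−E[X]).
Here μ(1−μ) = 0.1×0.9 = 0.09, and 0.205 ≥ 0.09.

No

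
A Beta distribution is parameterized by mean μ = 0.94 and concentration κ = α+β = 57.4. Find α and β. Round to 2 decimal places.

α = μκ = 0.94×57.4 = 53.96 and β = (1−μ)κ = 0.06×57.4 = 3.44.

α = 53.96, β = 3.44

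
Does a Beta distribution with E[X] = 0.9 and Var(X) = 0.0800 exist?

Yes

The Beta variance bound is σ² < μ(1−μ).
Here μ(1−μ) = 0.9×0.1 = 0.09, and 0.0800 < 0.09.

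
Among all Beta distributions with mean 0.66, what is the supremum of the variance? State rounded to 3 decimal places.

Var = μ(1−μ)/(α+β+1), which approaches μ(1−μ) as α+β → 0.
So the supremum is μ(1−μ) = 0.66×0.34 = 0.224.

0.224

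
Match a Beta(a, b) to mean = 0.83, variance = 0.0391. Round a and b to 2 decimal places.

Write ν = a+b; then a = μν and Var = μ(1−μ)/(ν+1).
ν = μ(1−μ)/Var − 1 = 0.1411/0.0391 − 1 = 2.6087.
a = 0.83·2.6087 = 2.17, b = 0.17·2.6087 = 0.44.

a = 2.17, b = 0.44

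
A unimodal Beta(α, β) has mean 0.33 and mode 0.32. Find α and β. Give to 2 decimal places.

Let s = α+β. Mean gives α = μs = 0.33s; mode gives (α−1)/(s−2) = 0.32.
Substituting: 0.33s − 1 = 0.32(s−2) = 0.32s − 0.64, so 0.01s = 0.36 and s = 36.0000.
Then α = 0.33×36.0000 = 11.88 and β = s−α = 24.12.

α = 11.88, β = 24.12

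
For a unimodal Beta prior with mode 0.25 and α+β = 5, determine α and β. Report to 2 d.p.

α = 1.75, β = 3.25

For α,β>1 the mode is (α−1)/(α+β−2), so α = mode·(κ−2)+1 = 0.25×3+1 = 1.75.
And β = (1−mode)·(κ−2)+1 = 0.75×3+1 = 3.25.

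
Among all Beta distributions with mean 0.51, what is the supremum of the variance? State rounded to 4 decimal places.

0.2499

Var = μ(1−μ)/(α+β+1), which approaches μ(1−μ) as α+β → 0.
So the supremum is μ(1−μ) = 0.51×0.49 = 0.2499.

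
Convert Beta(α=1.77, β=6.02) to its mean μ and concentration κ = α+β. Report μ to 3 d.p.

κ = α+β = 1.77+6.02 = 7.79; μ = α/κ = 1.77/7.79 = 0.227.

μ = 0.227, κ = 7.79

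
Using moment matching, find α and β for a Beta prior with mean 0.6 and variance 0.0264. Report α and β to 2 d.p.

α = 4.85, β = 3.24

Write ν = α+β; then α = μν and Var = μ(1−μ)/(ν+1).
ν = μ(1−μ)/Var − 1 = 0.24/0.0264 − 1 = 8.0909.
α = 0.6·8.0909 = 4.85, β = 0.4·8.0909 = 3.24.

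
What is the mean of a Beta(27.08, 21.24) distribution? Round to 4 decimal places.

The Beta mean is α/(α+β) = 27.08/(27.08+21.24) = 0.5604.

0.5604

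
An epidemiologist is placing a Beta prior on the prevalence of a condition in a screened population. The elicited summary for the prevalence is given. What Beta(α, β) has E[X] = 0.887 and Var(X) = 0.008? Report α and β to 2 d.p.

Let s = α+β. The Beta variance is μ(1−μ)/(s+1).
So s+1 = μ(1−μ)/σ² = (0.887×0.113)/0.008 = 0.100231/0.008 = 12.5289, giving s = 11.5289.
Then α = μs = 0.887×11.5289 = 10.23 and β = (1−μ)s = 0.113×11.5289 = 1.30.

α = 10.23, β = 1.30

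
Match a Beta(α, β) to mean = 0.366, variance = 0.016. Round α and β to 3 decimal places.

Let s = α+β. The Beta variance is μ(1−μ)/(s+1).
So s+1 = μ(1−μ)/σ² = (0.366×0.634)/0.016 = 0.232044/0.016 = 14.5027, giving s = 13.5027.
Then α = μs = 0.366×13.5027 = 4.942 and β = (1−μ)s = 0.634×13.5027 = 8.561.

α = 4.942, β = 8.561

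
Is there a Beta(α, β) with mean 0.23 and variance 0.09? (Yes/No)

The Beta variance bound is σ² < μ(1−μ).
Here μ(1−μ) = 0.23×0.77 = 0.1771, and 0.09 < 0.1771.

Yes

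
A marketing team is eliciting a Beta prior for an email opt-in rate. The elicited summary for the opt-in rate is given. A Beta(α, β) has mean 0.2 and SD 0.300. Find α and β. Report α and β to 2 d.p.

α = 0.16, β = 0.62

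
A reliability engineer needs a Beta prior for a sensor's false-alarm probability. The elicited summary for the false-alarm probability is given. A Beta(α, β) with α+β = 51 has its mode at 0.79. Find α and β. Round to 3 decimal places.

Since the density peak of Beta(α,β) is at (α−1)/(α+β−2),
α = 1 + 0.79(51−2) = 39.710 and β = 51 − 39.710 = 11.290.

α = 39.710, β = 11.290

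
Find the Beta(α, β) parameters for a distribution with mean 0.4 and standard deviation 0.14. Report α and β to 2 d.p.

α = 4.50, β = 6.75

σ² = 0.14² = 0.0196.
With s = α+β, Var = μ(1−μ)/(s+1), so s+1 = (0.4×0.6)/0.0196 = 12.2449 and s = 11.2449.
α = μs = 4.50, β = (1−μ)s = 6.75.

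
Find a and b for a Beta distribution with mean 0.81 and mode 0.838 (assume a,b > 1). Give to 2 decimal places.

Let s = a+b. Mean gives a = μs = 0.81s; mode gives (a−1)/(s−2) = 0.838.
Substituting: 0.81s − 1 = 0.838(s−2) = 0.838s − 1.676, so -0.028s = -0.676 and s = 24.1429.
Then a = 0.81×24.1429 = 19.56 and b = s−a = 4.59.

a = 19.56, b = 4.59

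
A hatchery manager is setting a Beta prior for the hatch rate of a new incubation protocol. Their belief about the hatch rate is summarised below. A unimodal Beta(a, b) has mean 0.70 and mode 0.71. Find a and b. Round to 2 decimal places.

a = 29.40, b = 12.60

With s = a+b: μ = a/s and mode = (a−1)/(s−2). Eliminating a = μs,
μs − 1 = m(s−2) ⇒ s(μ−m) = 1−2m ⇒ s = -0.42/-0.01 = 42.0000.
So a = μs = 29.40, b = (1−μ)s = 12.60.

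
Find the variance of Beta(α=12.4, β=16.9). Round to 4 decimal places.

0.0081

μ = 12.4/29.3 = 0.423208; Var = μ(1−μ)/(α+β+1) = 0.2441030/30.3 = 0.0081.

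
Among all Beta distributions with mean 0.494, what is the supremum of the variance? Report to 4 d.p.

0.2500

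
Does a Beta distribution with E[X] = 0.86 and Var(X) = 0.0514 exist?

Yes

A Beta with mean μ has variance μ(1−μ)/(α+β+1) < μ(1−μ).
Here μ(1−μ) = 0.86×0.14 = 0.1204, and 0.0514 < 0.1204.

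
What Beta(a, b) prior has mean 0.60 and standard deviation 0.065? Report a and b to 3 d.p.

Variance = 0.065² = 0.004225. The moment-matching identity a+b = μ(1−μ)/Var − 1 gives
a+b = 0.2400/0.004225 − 1 = 55.8047, so a = μ·55.8047 = 33.483 and b = (1−μ)·55.8047 = 22.322.

a = 33.483, b = 22.322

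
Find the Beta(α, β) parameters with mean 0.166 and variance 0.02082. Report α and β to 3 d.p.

Let s = α+β. The Beta variance is μ(1−μ)/(s+1).
So s+1 = μ(1−μ)/σ² = (0.166×0.834)/0.02082 = 0.138444/0.02082 = 6.6496, giving s = 5.6496.
Then α = μs = 0.166×5.6496 = 0.938 and β = (1−μ)s = 0.834×5.6496 = 4.712.

α = 0.938, β = 4.712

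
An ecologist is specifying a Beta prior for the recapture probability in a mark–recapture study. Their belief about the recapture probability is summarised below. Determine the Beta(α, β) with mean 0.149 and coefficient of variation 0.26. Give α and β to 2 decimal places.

α = 12.44, β = 71.05

σ = CV·μ = 0.26×0.149 = 0.03874, so σ² = 0.001501.
s+1 = μ(1−μ)/σ² = 0.126799/0.001501 = 84.4883, so s = α+β = 83.4883.
α = μs = 12.44, β = (1−μ)s = 71.05.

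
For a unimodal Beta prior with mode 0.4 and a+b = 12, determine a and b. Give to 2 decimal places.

a = 5.00, b = 7.00

Mode = (a−1)/(κ−2) with κ = a+b, so a−1 = 0.4·10 = 4.00.
a = 5.00; b = κ − a = 7.00.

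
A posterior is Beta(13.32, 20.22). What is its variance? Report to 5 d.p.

0.00693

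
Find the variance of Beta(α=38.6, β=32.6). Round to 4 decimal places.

μ = 38.6/71.2 = 0.542135; Var = μ(1−μ)/(α+β+1) = 0.2482247/72.2 = 0.0034.

0.0034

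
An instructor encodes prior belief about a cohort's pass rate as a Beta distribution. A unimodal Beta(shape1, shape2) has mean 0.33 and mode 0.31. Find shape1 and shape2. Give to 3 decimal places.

Let s = shape1+shape2. Mean gives shape1 = μs = 0.33s; mode gives (shape1−1)/(s−2) = 0.31.
Substituting: 0.33s − 1 = 0.31(s−2) = 0.31s − 0.62, so 0.02s = 0.38 and s = 19.0000.
Then shape1 = 0.33×19.0000 = 6.270 and shape2 = s−shape1 = 12.730.

shape1 = 6.270, shape2 = 12.730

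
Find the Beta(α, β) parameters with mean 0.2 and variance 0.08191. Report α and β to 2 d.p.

α = 0.19, β = 0.76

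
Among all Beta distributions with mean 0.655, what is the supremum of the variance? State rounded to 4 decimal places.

Var = μ(1−μ)/(α+β+1), which approaches μ(1−μ) as α+β → 0.
So the supremum is μ(1−μ) = 0.655×0.345 = 0.2260.

0.2260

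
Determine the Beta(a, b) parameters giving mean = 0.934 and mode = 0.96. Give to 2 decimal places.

Let s = a+b. Mean gives a = μs = 0.934s; mode gives (a−1)/(s−2) = 0.96.
Substituting: 0.934s − 1 = 0.96(s−2) = 0.96s − 1.92, so -0.026s = -0.92 and s = 35.3846.
Then a = 0.934×35.3846 = 33.05 and b = s−a = 2.34.

a = 33.05, b = 2.34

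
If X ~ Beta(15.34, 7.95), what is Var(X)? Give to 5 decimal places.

α+β = 23.29 and αβ = 121.9530, so Var = αβ/[(α+β)²(α+β+1)] = 121.9530/13175.481389 = 0.00926.

0.00926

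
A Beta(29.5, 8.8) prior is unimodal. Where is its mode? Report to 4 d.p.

The density x^(α−1)(1−x)^(β−1) is maximised at (α−1)/(α+β−2) = 28.5/36.3 = 0.7851.

0.7851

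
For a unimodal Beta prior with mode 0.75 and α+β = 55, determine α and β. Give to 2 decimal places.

α = 40.75, β = 14.25

Since the density peak of Beta(α,β) is at (α−1)/(α+β−2),
α = 1 + 0.75(55−2) = 40.75 and β = 55 − 40.75 = 14.25.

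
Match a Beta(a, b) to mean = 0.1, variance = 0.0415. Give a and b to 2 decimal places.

By moment matching, a+b = μ(1−μ)/σ² − 1 = (0.1·0.9)/0.0415 − 1 = 2.1687 − 1 = 1.1687.
Since a/(a+b) = μ, a = 0.1·1.1687 = 0.12 and b = 0.9·1.1687 = 1.05.

a = 0.12, b = 1.05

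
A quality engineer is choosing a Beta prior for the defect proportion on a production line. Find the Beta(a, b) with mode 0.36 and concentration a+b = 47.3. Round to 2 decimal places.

Mode = (a−1)/(κ−2) with κ = a+b, so a−1 = 0.36·45.3 = 16.31.
a = 17.31; b = κ − a = 29.99.

a = 17.31, b = 29.99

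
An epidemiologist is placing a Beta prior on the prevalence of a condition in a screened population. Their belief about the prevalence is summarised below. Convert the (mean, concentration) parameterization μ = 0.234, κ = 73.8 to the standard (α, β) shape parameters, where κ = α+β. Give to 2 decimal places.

α = 17.27, β = 56.53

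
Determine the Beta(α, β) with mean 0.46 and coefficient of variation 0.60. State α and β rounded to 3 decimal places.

α = 1.040, β = 1.221

Var = (CV·μ)² = (0.60×0.46)² = 0.076176.
α+β = μ(1−μ)/Var − 1 = 0.2484/0.076176 − 1 = 2.2609.
Thus α = 0.46·2.2609 = 1.040 and β = 0.54·2.2609 = 1.221.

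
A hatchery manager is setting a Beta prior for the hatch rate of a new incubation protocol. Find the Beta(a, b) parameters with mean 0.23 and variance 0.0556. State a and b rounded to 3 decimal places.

Write ν = a+b; then a = μν and Var = μ(1−μ)/(ν+1).
ν = μ(1−μ)/Var − 1 = 0.1771/0.0556 − 1 = 2.1853.
a = 0.23·2.1853 = 0.503, b = 0.77·2.1853 = 1.683.

a = 0.503, b = 1.683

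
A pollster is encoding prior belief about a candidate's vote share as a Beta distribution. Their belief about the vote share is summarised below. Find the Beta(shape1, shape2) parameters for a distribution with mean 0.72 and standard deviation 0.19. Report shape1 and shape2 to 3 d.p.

First σ² = 0.0361. Setting shape1 = μn, shape2 = (1−μ)n with n = shape1+shape2,
μ(1−μ)/(n+1) = 0.0361 ⇒ n+1 = 0.2016/0.0361 = 5.5845 ⇒ n = 4.5845.
Hence shape1 = 0.72×4.5845 = 3.301, shape2 = 0.28×4.5845 = 1.284.

shape1 = 3.301, shape2 = 1.284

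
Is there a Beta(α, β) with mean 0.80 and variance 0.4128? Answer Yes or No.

For any Beta, Var(X) < E[X]·(1−E[X]).
Here μ(1−μ) = 0.80×0.20 = 0.1600, and 0.4128 ≥ 0.1600.

No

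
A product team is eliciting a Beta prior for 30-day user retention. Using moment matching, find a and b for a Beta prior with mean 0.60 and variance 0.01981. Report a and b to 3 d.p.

By moment matching, a+b = μ(1−μ)/σ² − 1 = (0.60·0.40)/0.01981 − 1 = 12.1151 − 1 = 11.1151.
Since a/(a+b) = μ, a = 0.60·11.1151 = 6.669 and b = 0.40·11.1151 = 4.446.

a = 6.669, b = 4.446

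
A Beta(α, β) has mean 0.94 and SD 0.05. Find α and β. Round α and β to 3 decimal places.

α = 20.266, β = 1.294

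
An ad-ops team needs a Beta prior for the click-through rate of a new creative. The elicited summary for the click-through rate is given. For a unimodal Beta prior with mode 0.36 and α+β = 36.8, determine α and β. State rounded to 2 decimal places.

α = 13.53, β = 23.27

For α,β>1 the mode is (α−1)/(α+β−2), so α = mode·(κ−2)+1 = 0.36×34.8+1 = 13.53.
And β = (1−mode)·(κ−2)+1 = 0.64×34.8+1 = 23.27.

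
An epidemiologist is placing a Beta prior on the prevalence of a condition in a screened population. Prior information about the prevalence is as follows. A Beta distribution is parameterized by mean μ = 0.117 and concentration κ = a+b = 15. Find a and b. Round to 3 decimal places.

a = 1.755, b = 13.245

a = μκ = 0.117×15 = 1.755 and b = (1−μ)κ = 0.883×15 = 13.245.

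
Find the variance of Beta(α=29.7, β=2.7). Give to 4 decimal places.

μ = 29.7/32.4 = 0.916667; Var = μ(1−μ)/(α+β+1) = 0.0763889/33.4 = 0.0023.

0.0023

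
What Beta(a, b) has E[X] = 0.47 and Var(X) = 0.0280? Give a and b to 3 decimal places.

a = 3.711, b = 4.185

Let s = a+b. The Beta variance is μ(1−μ)/(s+1).
So s+1 = μ(1−μ)/σ² = (0.47×0.53)/0.0280 = 0.2491/0.0280 = 8.8964, giving s = 7.8964.
Then a = μs = 0.47×7.8964 = 3.711 and b = (1−μ)s = 0.53×7.8964 = 4.185.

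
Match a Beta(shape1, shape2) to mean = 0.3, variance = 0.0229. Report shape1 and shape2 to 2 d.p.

shape1 = 2.45, shape2 = 5.72

Let s = shape1+shape2. The Beta variance is μ(1−μ)/(s+1).
So s+1 = μ(1−μ)/σ² = (0.3×0.7)/0.0229 = 0.21/0.0229 = 9.1703, giving s = 8.1703.
Then shape1 = μs = 0.3×8.1703 = 2.45 and shape2 = (1−μ)s = 0.7×8.1703 = 5.72.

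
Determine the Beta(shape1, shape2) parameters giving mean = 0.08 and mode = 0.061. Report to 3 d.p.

With s = shape1+shape2: μ = shape1/s and mode = (shape1−1)/(s−2). Eliminating shape1 = μs,
μs − 1 = m(s−2) ⇒ s(μ−m) = 1−2m ⇒ s = 0.878/0.019 = 46.2105.
So shape1 = μs = 3.697, shape2 = (1−μ)s = 42.514.

shape1 = 3.697, shape2 = 42.514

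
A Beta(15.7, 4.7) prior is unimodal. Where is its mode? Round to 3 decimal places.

0.799

The density x^(α−1)(1−x)^(β−1) is maximised at (α−1)/(α+β−2) = 14.7/18.4 = 0.799.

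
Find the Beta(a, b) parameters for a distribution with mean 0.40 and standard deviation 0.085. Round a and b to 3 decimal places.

Variance = 0.085² = 0.007225. The moment-matching identity a+b = μ(1−μ)/Var − 1 gives
a+b = 0.2400/0.007225 − 1 = 32.2180, so a = μ·32.2180 = 12.887 and b = (1−μ)·32.2180 = 19.331.

a = 12.887, b = 19.331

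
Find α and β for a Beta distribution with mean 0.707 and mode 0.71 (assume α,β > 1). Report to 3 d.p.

α = 98.980, β = 41.020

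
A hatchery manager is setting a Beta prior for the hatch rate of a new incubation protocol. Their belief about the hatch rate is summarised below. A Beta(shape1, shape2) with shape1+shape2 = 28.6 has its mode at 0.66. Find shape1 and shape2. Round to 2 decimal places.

Mode = (shape1−1)/(κ−2) with κ = shape1+shape2, so shape1−1 = 0.66·26.6 = 17.56.
shape1 = 18.56; shape2 = κ − shape1 = 10.04.

shape1 = 18.56, shape2 = 10.04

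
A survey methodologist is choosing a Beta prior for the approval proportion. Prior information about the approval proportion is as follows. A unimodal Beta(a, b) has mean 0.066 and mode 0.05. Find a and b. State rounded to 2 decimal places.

a = 3.71, b = 52.54

Let s = a+b. Mean gives a = μs = 0.066s; mode gives (a−1)/(s−2) = 0.05.
Substituting: 0.066s − 1 = 0.05(s−2) = 0.05s − 0.10, so 0.016s = 0.90 and s = 56.2500.
Then a = 0.066×56.2500 = 3.71 and b = s−a = 52.54.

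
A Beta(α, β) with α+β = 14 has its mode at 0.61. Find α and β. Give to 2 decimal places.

Since the density peak of Beta(α,β) is at (α−1)/(α+β−2),
α = 1 + 0.61(14−2) = 8.32 and β = 14 − 8.32 = 5.68.

α = 8.32, β = 5.68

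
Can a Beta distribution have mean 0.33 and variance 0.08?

Yes

For any Beta, Var(X) < E[X]·(1−E[X]).
Here μ(1−μ) = 0.33×0.67 = 0.2211, and 0.08 < 0.2211.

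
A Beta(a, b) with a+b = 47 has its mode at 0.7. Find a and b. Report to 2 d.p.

a = 32.50, b = 14.50

For a,b>1 the mode is (a−1)/(a+b−2), so a = mode·(κ−2)+1 = 0.7×45+1 = 32.50.
And b = (1−mode)·(κ−2)+1 = 0.3×45+1 = 14.50.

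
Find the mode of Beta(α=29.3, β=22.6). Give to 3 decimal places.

0.567

With α,β > 1, mode = (α−1)/(α+β−2) = 28.3/49.9 = 0.567.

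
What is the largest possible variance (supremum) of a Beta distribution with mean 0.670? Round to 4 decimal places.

For fixed mean μ the Beta variance is μ(1−μ)/(α+β+1), increasing as α+β decreases.
Its least upper bound (not attained) is μ(1−μ) = 0.670·0.330 = 0.2211.

0.2211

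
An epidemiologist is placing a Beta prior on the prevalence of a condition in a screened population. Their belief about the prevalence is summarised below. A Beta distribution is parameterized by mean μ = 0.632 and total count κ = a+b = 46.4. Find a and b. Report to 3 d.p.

a = 29.325, b = 17.075

Split κ in proportion μ : (1−μ): a = 0.632·46.4 = 29.325, b = 46.4 − 29.325 = 17.075.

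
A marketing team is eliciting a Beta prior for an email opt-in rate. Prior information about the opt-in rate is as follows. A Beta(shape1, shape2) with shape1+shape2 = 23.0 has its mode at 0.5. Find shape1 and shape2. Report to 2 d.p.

Mode = (shape1−1)/(κ−2) with κ = shape1+shape2, so shape1−1 = 0.5·21.0 = 10.50.
shape1 = 11.50; shape2 = κ − shape1 = 11.50.

shape1 = 11.50, shape2 = 11.50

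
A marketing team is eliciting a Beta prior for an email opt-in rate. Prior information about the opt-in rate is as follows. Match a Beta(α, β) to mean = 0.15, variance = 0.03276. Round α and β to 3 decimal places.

α = 0.434, β = 2.458

Write ν = α+β; then α = μν and Var = μ(1−μ)/(ν+1).
ν = μ(1−μ)/Var − 1 = 0.1275/0.03276 − 1 = 2.8919.
α = 0.15·2.8919 = 0.434, β = 0.85·2.8919 = 2.458.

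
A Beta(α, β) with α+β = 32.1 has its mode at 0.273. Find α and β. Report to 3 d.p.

α = 9.217, β = 22.883

Since the density peak of Beta(α,β) is at (α−1)/(α+β−2),
α = 1 + 0.273(32.1−2) = 9.217 and β = 32.1 − 9.217 = 22.883.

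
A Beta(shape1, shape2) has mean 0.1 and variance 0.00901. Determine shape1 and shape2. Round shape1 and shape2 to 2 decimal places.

Let s = shape1+shape2. The Beta variance is μ(1−μ)/(s+1).
So s+1 = μ(1−μ)/σ² = (0.1×0.9)/0.00901 = 0.09/0.00901 = 9.9889, giving s = 8.9889.
Then shape1 = μs = 0.1×8.9889 = 0.90 and shape2 = (1−μ)s = 0.9×8.9889 = 8.09.

shape1 = 0.90, shape2 = 8.09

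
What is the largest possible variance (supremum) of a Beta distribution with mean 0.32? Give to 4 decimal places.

0.2176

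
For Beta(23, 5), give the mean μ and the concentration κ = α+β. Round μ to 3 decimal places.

κ = α+β = 23+5 = 28; μ = α/κ = 23/28 = 0.821.

μ = 0.821, κ = 28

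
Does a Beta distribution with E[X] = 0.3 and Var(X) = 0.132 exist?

A Beta with mean μ has variance μ(1−μ)/(α+β+1) < μ(1−μ).
Here μ(1−μ) = 0.3×0.7 = 0.21, and 0.132 < 0.21.

Yes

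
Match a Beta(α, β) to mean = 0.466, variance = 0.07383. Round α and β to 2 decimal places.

α = 1.10, β = 1.27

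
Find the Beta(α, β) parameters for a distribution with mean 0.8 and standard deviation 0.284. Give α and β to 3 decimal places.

First σ² = 0.080656. Setting α = μn, β = (1−μ)n with n = α+β,
μ(1−μ)/(n+1) = 0.080656 ⇒ n+1 = 0.16/0.080656 = 1.9837 ⇒ n = 0.9837.
Hence α = 0.8×0.9837 = 0.787, β = 0.2×0.9837 = 0.197.

α = 0.787, β = 0.197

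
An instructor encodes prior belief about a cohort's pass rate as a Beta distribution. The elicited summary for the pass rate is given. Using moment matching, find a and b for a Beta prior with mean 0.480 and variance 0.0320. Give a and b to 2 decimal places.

a = 3.26, b = 3.54

Write ν = a+b; then a = μν and Var = μ(1−μ)/(ν+1).
ν = μ(1−μ)/Var − 1 = 0.249600/0.0320 − 1 = 6.8000.
a = 0.480·6.8000 = 3.26, b = 0.520·6.8000 = 3.54.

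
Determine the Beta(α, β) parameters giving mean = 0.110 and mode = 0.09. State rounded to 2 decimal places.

α = 4.51, β = 36.49

Let s = α+β. Mean gives α = μs = 0.110s; mode gives (α−1)/(s−2) = 0.09.
Substituting: 0.110s − 1 = 0.09(s−2) = 0.09s − 0.18, so 0.020s = 0.82 and s = 41.0000.
Then α = 0.110×41.0000 = 4.51 and β = s−α = 36.49.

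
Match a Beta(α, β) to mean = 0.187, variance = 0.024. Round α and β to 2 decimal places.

Let s = α+β. The Beta variance is μ(1−μ)/(s+1).
So s+1 = μ(1−μ)/σ² = (0.187×0.813)/0.024 = 0.152031/0.024 = 6.3346, giving s = 5.3346.
Then α = μs = 0.187×5.3346 = 1.00 and β = (1−μ)s = 0.813×5.3346 = 4.34.

α = 1.00, β = 4.34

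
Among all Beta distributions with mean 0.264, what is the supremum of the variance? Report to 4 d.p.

0.1943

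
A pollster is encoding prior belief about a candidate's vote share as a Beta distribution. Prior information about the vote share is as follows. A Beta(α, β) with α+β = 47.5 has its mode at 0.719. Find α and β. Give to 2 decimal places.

α = 33.71, β = 13.79

For α,β>1 the mode is (α−1)/(α+β−2), so α = mode·(κ−2)+1 = 0.719×45.5+1 = 33.71.
And β = (1−mode)·(κ−2)+1 = 0.281×45.5+1 = 13.79.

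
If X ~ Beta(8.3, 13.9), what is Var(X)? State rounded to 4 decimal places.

0.0101

μ = 8.3/22.2 = 0.373874; Var = μ(1−μ)/(α+β+1) = 0.2340922/23.2 = 0.0101.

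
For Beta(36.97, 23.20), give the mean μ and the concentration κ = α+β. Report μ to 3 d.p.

μ = 0.614, κ = 60.17

κ = α+β = 36.97+23.20 = 60.17; μ = α/κ = 36.97/60.17 = 0.614.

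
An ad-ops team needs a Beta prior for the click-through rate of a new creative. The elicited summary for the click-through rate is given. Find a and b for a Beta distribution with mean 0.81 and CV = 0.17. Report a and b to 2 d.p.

a = 5.76, b = 1.35

σ = CV·μ = 0.17×0.81 = 0.13770, so σ² = 0.018961.
s+1 = μ(1−μ)/σ² = 0.1539/0.018961 = 8.1165, so s = a+b = 7.1165.
a = μs = 5.76, b = (1−μ)s = 1.35.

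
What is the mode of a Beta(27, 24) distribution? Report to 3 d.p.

The density x^(α−1)(1−x)^(β−1) is maximised at (α−1)/(α+β−2) = 26/49 = 0.531.

0.531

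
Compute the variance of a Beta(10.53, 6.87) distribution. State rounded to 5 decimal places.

0.01299

μ = 10.53/17.40 = 0.605172; Var = μ(1−μ)/(α+β+1) = 0.2389388/18.40 = 0.01299.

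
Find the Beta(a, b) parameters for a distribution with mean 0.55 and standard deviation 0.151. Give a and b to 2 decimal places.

Variance = 0.151² = 0.022801. The moment-matching identity a+b = μ(1−μ)/Var − 1 gives
a+b = 0.2475/0.022801 − 1 = 9.8548, so a = μ·9.8548 = 5.42 and b = (1−μ)·9.8548 = 4.43.

a = 5.42, b = 4.43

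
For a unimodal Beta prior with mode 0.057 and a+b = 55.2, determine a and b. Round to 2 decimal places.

For a,b>1 the mode is (a−1)/(a+b−2), so a = mode·(κ−2)+1 = 0.057×53.2+1 = 4.03.
And b = (1−mode)·(κ−2)+1 = 0.943×53.2+1 = 51.17.

a = 4.03, b = 51.17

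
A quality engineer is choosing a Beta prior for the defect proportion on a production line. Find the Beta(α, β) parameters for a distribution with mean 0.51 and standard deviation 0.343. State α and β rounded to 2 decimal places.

α = 0.57, β = 0.55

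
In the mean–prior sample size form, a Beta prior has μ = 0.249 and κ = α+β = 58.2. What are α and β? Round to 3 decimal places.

α = μκ = 0.249×58.2 = 14.492 and β = (1−μ)κ = 0.751×58.2 = 43.708.

α = 14.492, β = 43.708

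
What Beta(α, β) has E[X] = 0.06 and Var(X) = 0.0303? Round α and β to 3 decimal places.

Let s = α+β. The Beta variance is μ(1−μ)/(s+1).
So s+1 = μ(1−μ)/σ² = (0.06×0.94)/0.0303 = 0.0564/0.0303 = 1.8614, giving s = 0.8614.
Then α = μs = 0.06×0.8614 = 0.052 and β = (1−μ)s = 0.94×0.8614 = 0.810.

α = 0.052, β = 0.810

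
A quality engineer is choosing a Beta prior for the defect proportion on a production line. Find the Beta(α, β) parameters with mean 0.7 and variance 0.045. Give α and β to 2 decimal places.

α = 2.57, β = 1.10

By moment matching, α+β = μ(1−μ)/σ² − 1 = (0.7·0.3)/0.045 − 1 = 4.6667 − 1 = 3.6667.
Since α/(α+β) = μ, α = 0.7·3.6667 = 2.57 and β = 0.3·3.6667 = 1.10.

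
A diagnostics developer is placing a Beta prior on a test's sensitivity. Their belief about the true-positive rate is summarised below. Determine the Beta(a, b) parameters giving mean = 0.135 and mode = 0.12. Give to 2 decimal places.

Let s = a+b. Mean gives a = μs = 0.135s; mode gives (a−1)/(s−2) = 0.12.
Substituting: 0.135s − 1 = 0.12(s−2) = 0.12s − 0.24, so 0.015s = 0.76 and s = 50.6667.
Then a = 0.135×50.6667 = 6.84 and b = s−a = 43.83.

a = 6.84, b = 43.83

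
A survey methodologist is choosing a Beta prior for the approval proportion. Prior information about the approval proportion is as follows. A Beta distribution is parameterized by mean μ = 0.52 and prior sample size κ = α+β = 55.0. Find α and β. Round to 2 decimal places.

α = 28.60, β = 26.40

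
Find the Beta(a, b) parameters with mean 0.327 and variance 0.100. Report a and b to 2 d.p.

a = 0.39, b = 0.81

By moment matching, a+b = μ(1−μ)/σ² − 1 = (0.327·0.673)/0.100 − 1 = 2.2007 − 1 = 1.2007.
Since a/(a+b) = μ, a = 0.327·1.2007 = 0.39 and b = 0.673·1.2007 = 0.81.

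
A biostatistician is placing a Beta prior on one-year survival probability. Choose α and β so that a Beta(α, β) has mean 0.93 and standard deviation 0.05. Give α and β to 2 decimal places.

α = 23.29, β = 1.75

First σ² = 0.0025. Setting α = μn, β = (1−μ)n with n = α+β,
μ(1−μ)/(n+1) = 0.0025 ⇒ n+1 = 0.0651/0.0025 = 26.0400 ⇒ n = 25.0400.
Hence α = 0.93×25.0400 = 23.29, β = 0.07×25.0400 = 1.75.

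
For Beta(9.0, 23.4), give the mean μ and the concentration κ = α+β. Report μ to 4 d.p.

μ = 0.2778, κ = 32.4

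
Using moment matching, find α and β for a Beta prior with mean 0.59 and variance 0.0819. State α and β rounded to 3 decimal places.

α = 1.153, β = 0.801

Write ν = α+β; then α = μν and Var = μ(1−μ)/(ν+1).
ν = μ(1−μ)/Var − 1 = 0.2419/0.0819 − 1 = 1.9536.
α = 0.59·1.9536 = 1.153, β = 0.41·1.9536 = 0.801.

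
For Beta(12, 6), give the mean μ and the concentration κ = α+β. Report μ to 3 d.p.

μ = 0.667, κ = 18

κ = α+β = 12+6 = 18; μ = α/κ = 12/18 = 0.667.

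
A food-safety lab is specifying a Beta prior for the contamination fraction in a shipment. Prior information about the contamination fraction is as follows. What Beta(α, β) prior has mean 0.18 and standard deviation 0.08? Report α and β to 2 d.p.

α = 3.97, β = 18.09

Variance = 0.08² = 0.0064. The moment-matching identity α+β = μ(1−μ)/Var − 1 gives
α+β = 0.1476/0.0064 − 1 = 22.0625, so α = μ·22.0625 = 3.97 and β = (1−μ)·22.0625 = 18.09.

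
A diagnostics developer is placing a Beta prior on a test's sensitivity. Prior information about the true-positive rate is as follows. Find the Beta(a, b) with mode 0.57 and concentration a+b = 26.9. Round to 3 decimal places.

Mode = (a−1)/(κ−2) with κ = a+b, so a−1 = 0.57·24.9 = 14.193.
a = 15.193; b = κ − a = 11.707.

a = 15.193, b = 11.707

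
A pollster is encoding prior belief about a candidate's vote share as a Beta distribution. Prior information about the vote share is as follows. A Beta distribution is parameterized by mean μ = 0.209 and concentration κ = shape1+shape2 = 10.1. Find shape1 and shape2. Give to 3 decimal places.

shape1 = μκ = 0.209×10.1 = 2.111 and shape2 = (1−μ)κ = 0.791×10.1 = 7.989.

shape1 = 2.111, shape2 = 7.989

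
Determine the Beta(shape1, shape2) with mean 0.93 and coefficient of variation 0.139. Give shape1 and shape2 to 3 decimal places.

Var = (CV·μ)² = (0.139×0.93)² = 0.016711.
shape1+shape2 = μ(1−μ)/Var − 1 = 0.0651/0.016711 − 1 = 2.8957.
Thus shape1 = 0.93·2.8957 = 2.693 and shape2 = 0.07·2.8957 = 0.203.

shape1 = 2.693, shape2 = 0.203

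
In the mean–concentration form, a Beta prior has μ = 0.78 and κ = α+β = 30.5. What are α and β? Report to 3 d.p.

α = μκ = 0.78×30.5 = 23.790 and β = (1−μ)κ = 0.22×30.5 = 6.710.

α = 23.790, β = 6.710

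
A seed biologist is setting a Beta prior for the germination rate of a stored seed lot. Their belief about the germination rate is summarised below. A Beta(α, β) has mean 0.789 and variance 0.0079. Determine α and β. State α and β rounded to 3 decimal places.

By moment matching, α+β = μ(1−μ)/σ² − 1 = (0.789·0.211)/0.0079 − 1 = 21.0733 − 1 = 20.0733.
Since α/(α+β) = μ, α = 0.789·20.0733 = 15.838 and β = 0.211·20.0733 = 4.235.

α = 15.838, β = 4.235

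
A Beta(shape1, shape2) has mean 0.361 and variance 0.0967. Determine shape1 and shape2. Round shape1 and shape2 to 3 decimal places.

Write ν = shape1+shape2; then shape1 = μν and Var = μ(1−μ)/(ν+1).
ν = μ(1−μ)/Var − 1 = 0.230679/0.0967 − 1 = 1.3855.
shape1 = 0.361·1.3855 = 0.500, shape2 = 0.639·1.3855 = 0.885.

shape1 = 0.500, shape2 = 0.885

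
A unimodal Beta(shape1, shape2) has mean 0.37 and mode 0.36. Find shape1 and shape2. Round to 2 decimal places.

With s = shape1+shape2: μ = shape1/s and mode = (shape1−1)/(s−2). Eliminating shape1 = μs,
μs − 1 = m(s−2) ⇒ s(μ−m) = 1−2m ⇒ s = 0.28/0.01 = 28.0000.
So shape1 = μs = 10.36, shape2 = (1−μ)s = 17.64.

shape1 = 10.36, shape2 = 17.64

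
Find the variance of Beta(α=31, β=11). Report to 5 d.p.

Var = αβ/[(α+β)²(α+β+1)] = (31×11)/(42²×43) = 341/75852 = 0.00450.

0.00450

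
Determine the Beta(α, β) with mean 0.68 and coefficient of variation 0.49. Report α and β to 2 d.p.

σ = CV·μ = 0.49×0.68 = 0.33320, so σ² = 0.111022.
s+1 = μ(1−μ)/σ² = 0.2176/0.111022 = 1.9600, so s = α+β = 0.9600.
α = μs = 0.65, β = (1−μ)s = 0.31.

α = 0.65, β = 0.31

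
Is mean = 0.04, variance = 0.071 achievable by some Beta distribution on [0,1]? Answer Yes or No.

The Beta variance bound is σ² < μ(1−μ).
Here μ(1−μ) = 0.04×0.96 = 0.0384, and 0.071 ≥ 0.0384.

No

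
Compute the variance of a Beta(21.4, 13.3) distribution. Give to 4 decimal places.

μ = 21.4/34.7 = 0.616715; Var = μ(1−μ)/(α+β+1) = 0.2363777/35.7 = 0.0066.

0.0066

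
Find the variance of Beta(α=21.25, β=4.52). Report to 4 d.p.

0.0054

Var = αβ/[(α+β)²(α+β+1)] = (21.25×4.52)/(25.77²×26.77) = 96.0500/17777.766933 = 0.0054.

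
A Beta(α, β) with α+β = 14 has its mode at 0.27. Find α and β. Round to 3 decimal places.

Mode = (α−1)/(κ−2) with κ = α+β, so α−1 = 0.27·12 = 3.240.
α = 4.240; β = κ − α = 9.760.

α = 4.240, β = 9.760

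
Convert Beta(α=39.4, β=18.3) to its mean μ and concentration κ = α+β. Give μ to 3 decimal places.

κ = α+β = 39.4+18.3 = 57.7; μ = α/κ = 39.4/57.7 = 0.683.

μ = 0.683, κ = 57.7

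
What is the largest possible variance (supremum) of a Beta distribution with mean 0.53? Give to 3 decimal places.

0.249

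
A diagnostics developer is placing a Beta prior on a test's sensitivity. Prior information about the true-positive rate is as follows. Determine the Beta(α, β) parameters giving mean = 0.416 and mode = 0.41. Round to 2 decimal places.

α = 12.48, β = 17.52

With s = α+β: μ = α/s and mode = (α−1)/(s−2). Eliminating α = μs,
μs − 1 = m(s−2) ⇒ s(μ−m) = 1−2m ⇒ s = 0.18/0.006 = 30.0000.
So α = μs = 12.48, β = (1−μ)s = 17.52.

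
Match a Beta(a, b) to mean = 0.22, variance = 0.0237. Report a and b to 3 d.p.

a = 1.373, b = 4.868

Let s = a+b. The Beta variance is μ(1−μ)/(s+1).
So s+1 = μ(1−μ)/σ² = (0.22×0.78)/0.0237 = 0.1716/0.0237 = 7.2405, giving s = 6.2405.
Then a = μs = 0.22×6.2405 = 1.373 and b = (1−μ)s = 0.78×6.2405 = 4.868.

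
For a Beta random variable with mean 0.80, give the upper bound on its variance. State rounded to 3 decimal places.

0.160

Var = μ(1−μ)/(α+β+1), which approaches μ(1−μ) as α+β → 0.
So the supremum is μ(1−μ) = 0.80×0.20 = 0.160.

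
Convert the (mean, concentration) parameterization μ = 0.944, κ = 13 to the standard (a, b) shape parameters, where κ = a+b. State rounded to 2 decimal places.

a = 12.27, b = 0.73

a = μκ = 0.944×13 = 12.27 and b = (1−μ)κ = 0.056×13 = 0.73.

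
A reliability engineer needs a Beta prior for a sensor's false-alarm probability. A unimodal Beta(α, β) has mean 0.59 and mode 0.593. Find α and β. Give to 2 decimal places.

α = 36.58, β = 25.42

Let s = α+β. Mean gives α = μs = 0.59s; mode gives (α−1)/(s−2) = 0.593.
Substituting: 0.59s − 1 = 0.593(s−2) = 0.593s − 1.186, so -0.003s = -0.186 and s = 62.0000.
Then α = 0.59×62.0000 = 36.58 and β = s−α = 25.42.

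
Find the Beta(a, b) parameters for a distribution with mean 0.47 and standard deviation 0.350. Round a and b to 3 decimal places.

σ² = 0.350² = 0.122500.
With s = a+b, Var = μ(1−μ)/(s+1), so s+1 = (0.47×0.53)/0.122500 = 2.0335 and s = 1.0335.
a = μs = 0.486, b = (1−μ)s = 0.548.

a = 0.486, b = 0.548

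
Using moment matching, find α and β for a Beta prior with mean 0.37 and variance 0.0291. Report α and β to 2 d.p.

α = 2.59, β = 4.42

Let s = α+β. The Beta variance is μ(1−μ)/(s+1).
So s+1 = μ(1−μ)/σ² = (0.37×0.63)/0.0291 = 0.2331/0.0291 = 8.0103, giving s = 7.0103.
Then α = μs = 0.37×7.0103 = 2.59 and β = (1−μ)s = 0.63×7.0103 = 4.42.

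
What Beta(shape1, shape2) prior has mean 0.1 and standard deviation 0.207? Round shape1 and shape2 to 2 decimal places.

shape1 = 0.11, shape2 = 0.99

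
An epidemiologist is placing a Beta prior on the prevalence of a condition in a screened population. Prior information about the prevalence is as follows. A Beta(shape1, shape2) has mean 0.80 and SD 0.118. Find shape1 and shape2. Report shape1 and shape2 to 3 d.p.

shape1 = 8.393, shape2 = 2.098

First σ² = 0.013924. Setting shape1 = μn, shape2 = (1−μ)n with n = shape1+shape2,
μ(1−μ)/(n+1) = 0.013924 ⇒ n+1 = 0.1600/0.013924 = 11.4910 ⇒ n = 10.4910.
Hence shape1 = 0.80×10.4910 = 8.393, shape2 = 0.20×10.4910 = 2.098.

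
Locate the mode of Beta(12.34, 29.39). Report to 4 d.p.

The density x^(α−1)(1−x)^(β−1) is maximised at (α−1)/(α+β−2) = 11.34/39.73 = 0.2854.

0.2854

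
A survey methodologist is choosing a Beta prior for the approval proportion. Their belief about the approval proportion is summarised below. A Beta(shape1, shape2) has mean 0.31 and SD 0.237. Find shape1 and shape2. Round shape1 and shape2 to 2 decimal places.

First σ² = 0.056169. Setting shape1 = μn, shape2 = (1−μ)n with n = shape1+shape2,
μ(1−μ)/(n+1) = 0.056169 ⇒ n+1 = 0.2139/0.056169 = 3.8082 ⇒ n = 2.8082.
Hence shape1 = 0.31×2.8082 = 0.87, shape2 = 0.69×2.8082 = 1.94.

shape1 = 0.87, shape2 = 1.94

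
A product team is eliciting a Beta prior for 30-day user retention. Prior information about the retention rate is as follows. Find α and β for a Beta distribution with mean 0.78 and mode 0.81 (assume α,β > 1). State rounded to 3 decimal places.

With s = α+β: μ = α/s and mode = (α−1)/(s−2). Eliminating α = μs,
μs − 1 = m(s−2) ⇒ s(μ−m) = 1−2m ⇒ s = -0.62/-0.03 = 20.6667.
So α = μs = 16.120, β = (1−μ)s = 4.547.

α = 16.120, β = 4.547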